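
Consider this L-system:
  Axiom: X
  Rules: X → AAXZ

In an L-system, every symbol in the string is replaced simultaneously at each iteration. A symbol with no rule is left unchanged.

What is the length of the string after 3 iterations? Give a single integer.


Step 0: length = 1
Step 1: length = 4
Step 2: length = 7
Step 3: length = 10

Answer: 10


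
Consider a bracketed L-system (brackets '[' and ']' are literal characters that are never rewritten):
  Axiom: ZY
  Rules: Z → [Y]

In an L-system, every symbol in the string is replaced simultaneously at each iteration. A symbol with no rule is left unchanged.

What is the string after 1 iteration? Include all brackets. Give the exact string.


Step 0: ZY
Step 1: [Y]Y

Answer: [Y]Y


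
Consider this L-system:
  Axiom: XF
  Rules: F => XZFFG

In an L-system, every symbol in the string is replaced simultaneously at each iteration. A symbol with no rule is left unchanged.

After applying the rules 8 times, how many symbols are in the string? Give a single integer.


Step 0: length = 2
Step 1: length = 6
Step 2: length = 14
Step 3: length = 30
Step 4: length = 62
Step 5: length = 126
Step 6: length = 254
Step 7: length = 510
Step 8: length = 1022

Answer: 1022


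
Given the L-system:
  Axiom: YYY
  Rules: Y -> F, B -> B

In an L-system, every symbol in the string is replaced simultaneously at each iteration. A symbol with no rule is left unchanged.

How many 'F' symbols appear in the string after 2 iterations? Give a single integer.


Answer: 3

Derivation:
Step 0: YYY  (0 'F')
Step 1: FFF  (3 'F')
Step 2: FFF  (3 'F')


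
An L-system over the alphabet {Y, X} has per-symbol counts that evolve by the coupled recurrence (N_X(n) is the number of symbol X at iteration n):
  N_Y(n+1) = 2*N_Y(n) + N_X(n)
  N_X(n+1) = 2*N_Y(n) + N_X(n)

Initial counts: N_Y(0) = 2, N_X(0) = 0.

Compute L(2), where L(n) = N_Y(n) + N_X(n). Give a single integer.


Step 0: N_Y=2, N_X=0, L=2
Step 1: N_Y=4, N_X=4, L=8
Step 2: N_Y=12, N_X=12, L=24

Answer: 24


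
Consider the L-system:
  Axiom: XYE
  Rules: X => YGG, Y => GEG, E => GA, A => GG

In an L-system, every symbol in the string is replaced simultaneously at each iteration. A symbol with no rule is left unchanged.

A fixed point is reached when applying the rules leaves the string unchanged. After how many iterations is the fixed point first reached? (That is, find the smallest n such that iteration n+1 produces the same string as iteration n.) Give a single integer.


Answer: 4

Derivation:
Step 0: XYE
Step 1: YGGGEGGA
Step 2: GEGGGGGAGGGG
Step 3: GGAGGGGGGGGGGG
Step 4: GGGGGGGGGGGGGGG
Step 5: GGGGGGGGGGGGGGG  (unchanged — fixed point at step 4)


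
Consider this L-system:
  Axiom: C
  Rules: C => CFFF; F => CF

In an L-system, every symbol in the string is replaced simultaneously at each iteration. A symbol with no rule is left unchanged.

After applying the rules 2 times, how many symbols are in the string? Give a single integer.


Answer: 10

Derivation:
Step 0: length = 1
Step 1: length = 4
Step 2: length = 10


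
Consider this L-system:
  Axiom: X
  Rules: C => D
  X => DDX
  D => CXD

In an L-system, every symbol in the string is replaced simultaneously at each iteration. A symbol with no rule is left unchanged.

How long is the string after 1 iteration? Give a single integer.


Answer: 3

Derivation:
Step 0: length = 1
Step 1: length = 3


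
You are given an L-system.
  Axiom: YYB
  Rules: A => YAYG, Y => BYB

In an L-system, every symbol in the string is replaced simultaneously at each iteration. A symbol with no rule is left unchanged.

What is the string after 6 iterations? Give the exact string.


Step 0: YYB
Step 1: BYBBYBB
Step 2: BBYBBBBYBBB
Step 3: BBBYBBBBBBYBBBB
Step 4: BBBBYBBBBBBBBYBBBBB
Step 5: BBBBBYBBBBBBBBBBYBBBBBB
Step 6: BBBBBBYBBBBBBBBBBBBYBBBBBBB

Answer: BBBBBBYBBBBBBBBBBBBYBBBBBBB


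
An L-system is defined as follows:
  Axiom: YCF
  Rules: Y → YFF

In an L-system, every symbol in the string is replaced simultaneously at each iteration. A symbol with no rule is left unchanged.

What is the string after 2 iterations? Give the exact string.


Step 0: YCF
Step 1: YFFCF
Step 2: YFFFFCF

Answer: YFFFFCF


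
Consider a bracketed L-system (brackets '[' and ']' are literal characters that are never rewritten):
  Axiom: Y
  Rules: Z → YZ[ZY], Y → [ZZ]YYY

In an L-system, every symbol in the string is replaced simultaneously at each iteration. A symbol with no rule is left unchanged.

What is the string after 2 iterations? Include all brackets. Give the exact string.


Answer: [YZ[ZY]YZ[ZY]][ZZ]YYY[ZZ]YYY[ZZ]YYY

Derivation:
Step 0: Y
Step 1: [ZZ]YYY
Step 2: [YZ[ZY]YZ[ZY]][ZZ]YYY[ZZ]YYY[ZZ]YYY


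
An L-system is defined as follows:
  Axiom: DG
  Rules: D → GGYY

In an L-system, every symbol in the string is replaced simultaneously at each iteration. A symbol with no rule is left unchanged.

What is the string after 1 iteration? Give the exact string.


Answer: GGYYG

Derivation:
Step 0: DG
Step 1: GGYYG


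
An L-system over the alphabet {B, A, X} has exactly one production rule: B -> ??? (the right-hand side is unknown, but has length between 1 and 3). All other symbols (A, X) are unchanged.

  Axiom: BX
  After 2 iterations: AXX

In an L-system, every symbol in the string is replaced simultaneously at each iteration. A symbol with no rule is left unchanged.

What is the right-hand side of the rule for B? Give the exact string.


Trying B -> AX:
  Step 0: BX
  Step 1: AXX
  Step 2: AXX
Matches the given result.

Answer: AX


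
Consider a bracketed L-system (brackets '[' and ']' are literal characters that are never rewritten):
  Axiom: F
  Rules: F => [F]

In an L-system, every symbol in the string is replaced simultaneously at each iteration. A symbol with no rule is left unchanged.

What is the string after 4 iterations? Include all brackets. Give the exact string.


Step 0: F
Step 1: [F]
Step 2: [[F]]
Step 3: [[[F]]]
Step 4: [[[[F]]]]

Answer: [[[[F]]]]


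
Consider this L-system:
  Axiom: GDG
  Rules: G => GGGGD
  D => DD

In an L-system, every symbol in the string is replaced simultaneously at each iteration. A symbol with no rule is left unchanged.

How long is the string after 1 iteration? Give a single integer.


Step 0: length = 3
Step 1: length = 12

Answer: 12


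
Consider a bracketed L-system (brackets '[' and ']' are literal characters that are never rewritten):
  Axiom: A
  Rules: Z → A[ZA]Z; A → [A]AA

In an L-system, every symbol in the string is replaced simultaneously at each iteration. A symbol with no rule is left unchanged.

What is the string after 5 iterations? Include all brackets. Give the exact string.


Step 0: A
Step 1: [A]AA
Step 2: [[A]AA][A]AA[A]AA
Step 3: [[[A]AA][A]AA[A]AA][[A]AA][A]AA[A]AA[[A]AA][A]AA[A]AA
Step 4: [[[[A]AA][A]AA[A]AA][[A]AA][A]AA[A]AA[[A]AA][A]AA[A]AA][[[A]AA][A]AA[A]AA][[A]AA][A]AA[A]AA[[A]AA][A]AA[A]AA[[[A]AA][A]AA[A]AA][[A]AA][A]AA[A]AA[[A]AA][A]AA[A]AA
Step 5: [[[[[A]AA][A]AA[A]AA][[A]AA][A]AA[A]AA[[A]AA][A]AA[A]AA][[[A]AA][A]AA[A]AA][[A]AA][A]AA[A]AA[[A]AA][A]AA[A]AA[[[A]AA][A]AA[A]AA][[A]AA][A]AA[A]AA[[A]AA][A]AA[A]AA][[[[A]AA][A]AA[A]AA][[A]AA][A]AA[A]AA[[A]AA][A]AA[A]AA][[[A]AA][A]AA[A]AA][[A]AA][A]AA[A]AA[[A]AA][A]AA[A]AA[[[A]AA][A]AA[A]AA][[A]AA][A]AA[A]AA[[A]AA][A]AA[A]AA[[[[A]AA][A]AA[A]AA][[A]AA][A]AA[A]AA[[A]AA][A]AA[A]AA][[[A]AA][A]AA[A]AA][[A]AA][A]AA[A]AA[[A]AA][A]AA[A]AA[[[A]AA][A]AA[A]AA][[A]AA][A]AA[A]AA[[A]AA][A]AA[A]AA

Answer: [[[[[A]AA][A]AA[A]AA][[A]AA][A]AA[A]AA[[A]AA][A]AA[A]AA][[[A]AA][A]AA[A]AA][[A]AA][A]AA[A]AA[[A]AA][A]AA[A]AA[[[A]AA][A]AA[A]AA][[A]AA][A]AA[A]AA[[A]AA][A]AA[A]AA][[[[A]AA][A]AA[A]AA][[A]AA][A]AA[A]AA[[A]AA][A]AA[A]AA][[[A]AA][A]AA[A]AA][[A]AA][A]AA[A]AA[[A]AA][A]AA[A]AA[[[A]AA][A]AA[A]AA][[A]AA][A]AA[A]AA[[A]AA][A]AA[A]AA[[[[A]AA][A]AA[A]AA][[A]AA][A]AA[A]AA[[A]AA][A]AA[A]AA][[[A]AA][A]AA[A]AA][[A]AA][A]AA[A]AA[[A]AA][A]AA[A]AA[[[A]AA][A]AA[A]AA][[A]AA][A]AA[A]AA[[A]AA][A]AA[A]AA


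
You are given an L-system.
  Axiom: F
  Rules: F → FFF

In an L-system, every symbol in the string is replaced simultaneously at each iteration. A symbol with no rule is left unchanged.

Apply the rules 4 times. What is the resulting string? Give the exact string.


Step 0: F
Step 1: FFF
Step 2: FFFFFFFFF
Step 3: FFFFFFFFFFFFFFFFFFFFFFFFFFF
Step 4: FFFFFFFFFFFFFFFFFFFFFFFFFFFFFFFFFFFFFFFFFFFFFFFFFFFFFFFFFFFFFFFFFFFFFFFFFFFFFFFFF

Answer: FFFFFFFFFFFFFFFFFFFFFFFFFFFFFFFFFFFFFFFFFFFFFFFFFFFFFFFFFFFFFFFFFFFFFFFFFFFFFFFFF


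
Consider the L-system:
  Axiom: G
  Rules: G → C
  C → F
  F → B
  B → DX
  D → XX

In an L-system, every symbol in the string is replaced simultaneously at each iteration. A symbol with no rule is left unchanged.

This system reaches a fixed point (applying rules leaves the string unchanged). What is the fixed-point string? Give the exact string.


Answer: XXX

Derivation:
Step 0: G
Step 1: C
Step 2: F
Step 3: B
Step 4: DX
Step 5: XXX
Step 6: XXX  (unchanged — fixed point at step 5)


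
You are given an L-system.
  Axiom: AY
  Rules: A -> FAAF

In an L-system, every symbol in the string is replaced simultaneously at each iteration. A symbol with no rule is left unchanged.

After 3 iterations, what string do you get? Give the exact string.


Step 0: AY
Step 1: FAAFY
Step 2: FFAAFFAAFFY
Step 3: FFFAAFFAAFFFFAAFFAAFFFY

Answer: FFFAAFFAAFFFFAAFFAAFFFY


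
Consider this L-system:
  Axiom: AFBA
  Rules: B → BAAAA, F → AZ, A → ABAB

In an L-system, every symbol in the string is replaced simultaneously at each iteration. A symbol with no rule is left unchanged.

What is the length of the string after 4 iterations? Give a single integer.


Step 0: length = 4
Step 1: length = 15
Step 2: length = 62
Step 3: length = 268
Step 4: length = 1168

Answer: 1168


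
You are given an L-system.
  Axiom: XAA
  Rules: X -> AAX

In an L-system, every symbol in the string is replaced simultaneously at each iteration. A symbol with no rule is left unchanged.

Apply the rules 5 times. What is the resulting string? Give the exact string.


Answer: AAAAAAAAAAXAA

Derivation:
Step 0: XAA
Step 1: AAXAA
Step 2: AAAAXAA
Step 3: AAAAAAXAA
Step 4: AAAAAAAAXAA
Step 5: AAAAAAAAAAXAA


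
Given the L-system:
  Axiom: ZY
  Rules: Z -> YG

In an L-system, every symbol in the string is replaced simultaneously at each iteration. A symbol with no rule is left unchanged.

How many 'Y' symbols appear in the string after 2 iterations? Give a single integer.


Answer: 2

Derivation:
Step 0: ZY  (1 'Y')
Step 1: YGY  (2 'Y')
Step 2: YGY  (2 'Y')


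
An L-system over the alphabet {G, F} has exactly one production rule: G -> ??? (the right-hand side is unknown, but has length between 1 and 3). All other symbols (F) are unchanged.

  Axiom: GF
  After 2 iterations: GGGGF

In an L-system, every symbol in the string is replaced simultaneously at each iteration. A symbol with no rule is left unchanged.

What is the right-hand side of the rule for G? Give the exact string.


Answer: GG

Derivation:
Trying G -> GG:
  Step 0: GF
  Step 1: GGF
  Step 2: GGGGF
Matches the given result.


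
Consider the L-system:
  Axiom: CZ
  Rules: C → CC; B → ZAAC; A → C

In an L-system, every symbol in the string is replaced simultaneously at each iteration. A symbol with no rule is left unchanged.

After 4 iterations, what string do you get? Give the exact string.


Answer: CCCCCCCCCCCCCCCCZ

Derivation:
Step 0: CZ
Step 1: CCZ
Step 2: CCCCZ
Step 3: CCCCCCCCZ
Step 4: CCCCCCCCCCCCCCCCZ


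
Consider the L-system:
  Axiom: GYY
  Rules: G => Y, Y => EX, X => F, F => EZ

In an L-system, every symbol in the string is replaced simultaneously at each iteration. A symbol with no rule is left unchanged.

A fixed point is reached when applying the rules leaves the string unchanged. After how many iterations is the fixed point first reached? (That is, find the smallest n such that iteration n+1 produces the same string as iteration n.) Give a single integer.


Answer: 4

Derivation:
Step 0: GYY
Step 1: YEXEX
Step 2: EXEFEF
Step 3: EFEEZEEZ
Step 4: EEZEEZEEZ
Step 5: EEZEEZEEZ  (unchanged — fixed point at step 4)


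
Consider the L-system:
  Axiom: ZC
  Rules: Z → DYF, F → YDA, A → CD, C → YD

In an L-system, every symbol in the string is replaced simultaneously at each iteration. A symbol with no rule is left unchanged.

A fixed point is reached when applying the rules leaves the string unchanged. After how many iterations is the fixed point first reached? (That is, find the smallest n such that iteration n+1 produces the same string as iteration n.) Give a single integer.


Answer: 4

Derivation:
Step 0: ZC
Step 1: DYFYD
Step 2: DYYDAYD
Step 3: DYYDCDYD
Step 4: DYYDYDDYD
Step 5: DYYDYDDYD  (unchanged — fixed point at step 4)


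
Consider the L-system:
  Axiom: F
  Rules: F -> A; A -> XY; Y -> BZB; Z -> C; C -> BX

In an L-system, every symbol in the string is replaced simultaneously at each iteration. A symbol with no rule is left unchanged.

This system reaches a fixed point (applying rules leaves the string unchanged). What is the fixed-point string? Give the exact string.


Answer: XBBXB

Derivation:
Step 0: F
Step 1: A
Step 2: XY
Step 3: XBZB
Step 4: XBCB
Step 5: XBBXB
Step 6: XBBXB  (unchanged — fixed point at step 5)


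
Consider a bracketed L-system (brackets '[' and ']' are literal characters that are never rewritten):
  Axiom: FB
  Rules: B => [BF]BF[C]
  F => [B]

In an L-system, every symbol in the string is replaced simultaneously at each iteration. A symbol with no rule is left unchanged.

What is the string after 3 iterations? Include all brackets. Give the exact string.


Answer: [[[BF]BF[C][B]][BF]BF[C][B][C]][[[BF]BF[C][B]][BF]BF[C][B][C][[BF]BF[C]]][[BF]BF[C][B]][BF]BF[C][B][C][[BF]BF[C]][C]

Derivation:
Step 0: FB
Step 1: [B][BF]BF[C]
Step 2: [[BF]BF[C]][[BF]BF[C][B]][BF]BF[C][B][C]
Step 3: [[[BF]BF[C][B]][BF]BF[C][B][C]][[[BF]BF[C][B]][BF]BF[C][B][C][[BF]BF[C]]][[BF]BF[C][B]][BF]BF[C][B][C][[BF]BF[C]][C]


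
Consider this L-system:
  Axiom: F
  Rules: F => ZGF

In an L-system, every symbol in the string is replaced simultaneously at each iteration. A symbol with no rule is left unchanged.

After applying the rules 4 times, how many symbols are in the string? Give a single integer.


Answer: 9

Derivation:
Step 0: length = 1
Step 1: length = 3
Step 2: length = 5
Step 3: length = 7
Step 4: length = 9


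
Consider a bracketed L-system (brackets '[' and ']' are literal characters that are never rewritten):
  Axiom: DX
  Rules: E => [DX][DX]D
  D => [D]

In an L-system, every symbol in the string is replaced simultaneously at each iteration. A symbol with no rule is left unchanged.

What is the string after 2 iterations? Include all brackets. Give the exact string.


Step 0: DX
Step 1: [D]X
Step 2: [[D]]X

Answer: [[D]]X


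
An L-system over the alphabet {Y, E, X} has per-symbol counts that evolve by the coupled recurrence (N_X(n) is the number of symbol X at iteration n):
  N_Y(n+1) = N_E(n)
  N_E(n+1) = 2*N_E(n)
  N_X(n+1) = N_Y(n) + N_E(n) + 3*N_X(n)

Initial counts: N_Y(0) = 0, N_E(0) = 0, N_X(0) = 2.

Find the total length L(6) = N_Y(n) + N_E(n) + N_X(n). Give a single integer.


Answer: 1458

Derivation:
Step 0: N_Y=0, N_E=0, N_X=2, L=2
Step 1: N_Y=0, N_E=0, N_X=6, L=6
Step 2: N_Y=0, N_E=0, N_X=18, L=18
Step 3: N_Y=0, N_E=0, N_X=54, L=54
Step 4: N_Y=0, N_E=0, N_X=162, L=162
Step 5: N_Y=0, N_E=0, N_X=486, L=486
Step 6: N_Y=0, N_E=0, N_X=1458, L=1458


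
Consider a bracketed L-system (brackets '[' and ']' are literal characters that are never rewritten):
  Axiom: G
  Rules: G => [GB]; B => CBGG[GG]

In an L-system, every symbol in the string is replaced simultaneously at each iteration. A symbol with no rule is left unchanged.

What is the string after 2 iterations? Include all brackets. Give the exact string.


Step 0: G
Step 1: [GB]
Step 2: [[GB]CBGG[GG]]

Answer: [[GB]CBGG[GG]]


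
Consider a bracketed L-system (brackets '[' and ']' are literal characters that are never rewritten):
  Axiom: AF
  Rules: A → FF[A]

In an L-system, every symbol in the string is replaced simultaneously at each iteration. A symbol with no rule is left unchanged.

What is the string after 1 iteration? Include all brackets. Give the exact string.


Step 0: AF
Step 1: FF[A]F

Answer: FF[A]F


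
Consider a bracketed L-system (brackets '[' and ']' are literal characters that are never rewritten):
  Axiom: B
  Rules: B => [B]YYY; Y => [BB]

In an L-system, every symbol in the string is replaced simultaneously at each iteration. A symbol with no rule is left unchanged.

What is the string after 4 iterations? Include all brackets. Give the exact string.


Answer: [[[[B]YYY][BB][BB][BB]][[B]YYY[B]YYY][[B]YYY[B]YYY][[B]YYY[B]YYY]][[[B]YYY][BB][BB][BB][[B]YYY][BB][BB][BB]][[[B]YYY][BB][BB][BB][[B]YYY][BB][BB][BB]][[[B]YYY][BB][BB][BB][[B]YYY][BB][BB][BB]]

Derivation:
Step 0: B
Step 1: [B]YYY
Step 2: [[B]YYY][BB][BB][BB]
Step 3: [[[B]YYY][BB][BB][BB]][[B]YYY[B]YYY][[B]YYY[B]YYY][[B]YYY[B]YYY]
Step 4: [[[[B]YYY][BB][BB][BB]][[B]YYY[B]YYY][[B]YYY[B]YYY][[B]YYY[B]YYY]][[[B]YYY][BB][BB][BB][[B]YYY][BB][BB][BB]][[[B]YYY][BB][BB][BB][[B]YYY][BB][BB][BB]][[[B]YYY][BB][BB][BB][[B]YYY][BB][BB][BB]]


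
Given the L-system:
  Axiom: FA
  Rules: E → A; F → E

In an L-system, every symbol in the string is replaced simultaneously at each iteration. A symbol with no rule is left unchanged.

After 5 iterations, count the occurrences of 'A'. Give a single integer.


Answer: 2

Derivation:
Step 0: FA  (1 'A')
Step 1: EA  (1 'A')
Step 2: AA  (2 'A')
Step 3: AA  (2 'A')
Step 4: AA  (2 'A')
Step 5: AA  (2 'A')


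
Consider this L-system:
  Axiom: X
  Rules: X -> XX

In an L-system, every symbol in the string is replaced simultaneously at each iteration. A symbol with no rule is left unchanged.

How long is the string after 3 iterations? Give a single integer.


Answer: 8

Derivation:
Step 0: length = 1
Step 1: length = 2
Step 2: length = 4
Step 3: length = 8


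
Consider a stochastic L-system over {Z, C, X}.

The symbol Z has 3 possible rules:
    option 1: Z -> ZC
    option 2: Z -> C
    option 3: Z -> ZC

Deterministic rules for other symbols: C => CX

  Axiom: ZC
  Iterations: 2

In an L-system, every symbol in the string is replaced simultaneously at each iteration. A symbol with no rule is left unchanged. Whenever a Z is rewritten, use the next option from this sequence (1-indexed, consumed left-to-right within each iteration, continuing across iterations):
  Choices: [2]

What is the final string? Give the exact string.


Answer: CXCXX

Derivation:
Step 0: ZC
Step 1: CCX  (used choices [2])
Step 2: CXCXX  (used choices [])


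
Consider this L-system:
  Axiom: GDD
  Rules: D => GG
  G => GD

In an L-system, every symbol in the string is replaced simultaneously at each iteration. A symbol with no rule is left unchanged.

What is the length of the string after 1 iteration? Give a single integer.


Answer: 6

Derivation:
Step 0: length = 3
Step 1: length = 6


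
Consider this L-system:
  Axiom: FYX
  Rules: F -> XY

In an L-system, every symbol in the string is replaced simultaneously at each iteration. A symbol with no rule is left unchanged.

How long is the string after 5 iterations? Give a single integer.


Answer: 4

Derivation:
Step 0: length = 3
Step 1: length = 4
Step 2: length = 4
Step 3: length = 4
Step 4: length = 4
Step 5: length = 4


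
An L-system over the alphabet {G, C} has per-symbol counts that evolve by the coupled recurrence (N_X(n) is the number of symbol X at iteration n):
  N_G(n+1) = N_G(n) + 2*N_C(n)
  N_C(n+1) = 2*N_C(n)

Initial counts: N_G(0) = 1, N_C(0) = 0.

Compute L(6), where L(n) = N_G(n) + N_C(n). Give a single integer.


Step 0: N_G=1, N_C=0, L=1
Step 1: N_G=1, N_C=0, L=1
Step 2: N_G=1, N_C=0, L=1
Step 3: N_G=1, N_C=0, L=1
Step 4: N_G=1, N_C=0, L=1
Step 5: N_G=1, N_C=0, L=1
Step 6: N_G=1, N_C=0, L=1

Answer: 1


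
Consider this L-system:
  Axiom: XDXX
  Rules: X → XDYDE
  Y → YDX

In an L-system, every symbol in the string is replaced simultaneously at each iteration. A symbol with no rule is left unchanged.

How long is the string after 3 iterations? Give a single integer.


Step 0: length = 4
Step 1: length = 16
Step 2: length = 34
Step 3: length = 70

Answer: 70


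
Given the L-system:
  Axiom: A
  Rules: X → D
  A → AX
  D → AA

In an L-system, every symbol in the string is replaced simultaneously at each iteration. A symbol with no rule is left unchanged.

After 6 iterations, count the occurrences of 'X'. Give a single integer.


Answer: 7

Derivation:
Step 0: A  (0 'X')
Step 1: AX  (1 'X')
Step 2: AXD  (1 'X')
Step 3: AXDAA  (1 'X')
Step 4: AXDAAAXAX  (3 'X')
Step 5: AXDAAAXAXAXDAXD  (5 'X')
Step 6: AXDAAAXAXAXDAXDAXDAAAXDAA  (7 'X')


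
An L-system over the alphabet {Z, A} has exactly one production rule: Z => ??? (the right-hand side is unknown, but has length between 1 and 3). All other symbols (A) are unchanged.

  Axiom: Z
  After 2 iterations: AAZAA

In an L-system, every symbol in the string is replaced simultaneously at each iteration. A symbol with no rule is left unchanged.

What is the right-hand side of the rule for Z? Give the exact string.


Answer: AZA

Derivation:
Trying Z => AZA:
  Step 0: Z
  Step 1: AZA
  Step 2: AAZAA
Matches the given result.


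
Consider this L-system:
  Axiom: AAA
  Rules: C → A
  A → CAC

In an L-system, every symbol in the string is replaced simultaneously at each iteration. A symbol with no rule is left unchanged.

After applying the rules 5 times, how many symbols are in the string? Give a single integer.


Step 0: length = 3
Step 1: length = 9
Step 2: length = 15
Step 3: length = 33
Step 4: length = 63
Step 5: length = 129

Answer: 129


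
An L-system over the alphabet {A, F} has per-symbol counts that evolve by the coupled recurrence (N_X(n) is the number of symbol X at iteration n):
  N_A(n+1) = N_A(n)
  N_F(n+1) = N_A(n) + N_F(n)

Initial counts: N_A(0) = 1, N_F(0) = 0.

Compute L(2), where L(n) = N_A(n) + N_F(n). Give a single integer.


Step 0: N_A=1, N_F=0, L=1
Step 1: N_A=1, N_F=1, L=2
Step 2: N_A=1, N_F=2, L=3

Answer: 3


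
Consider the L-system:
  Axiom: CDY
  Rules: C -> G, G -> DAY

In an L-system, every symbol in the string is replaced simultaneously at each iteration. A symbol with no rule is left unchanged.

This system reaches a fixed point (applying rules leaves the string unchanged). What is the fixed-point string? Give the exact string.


Answer: DAYDY

Derivation:
Step 0: CDY
Step 1: GDY
Step 2: DAYDY
Step 3: DAYDY  (unchanged — fixed point at step 2)


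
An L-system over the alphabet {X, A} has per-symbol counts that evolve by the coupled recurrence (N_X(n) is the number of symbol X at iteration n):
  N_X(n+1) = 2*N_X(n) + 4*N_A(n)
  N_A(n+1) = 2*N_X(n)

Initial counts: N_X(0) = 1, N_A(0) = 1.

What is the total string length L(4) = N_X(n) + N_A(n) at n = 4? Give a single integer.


Step 0: N_X=1, N_A=1, L=2
Step 1: N_X=6, N_A=2, L=8
Step 2: N_X=20, N_A=12, L=32
Step 3: N_X=88, N_A=40, L=128
Step 4: N_X=336, N_A=176, L=512

Answer: 512


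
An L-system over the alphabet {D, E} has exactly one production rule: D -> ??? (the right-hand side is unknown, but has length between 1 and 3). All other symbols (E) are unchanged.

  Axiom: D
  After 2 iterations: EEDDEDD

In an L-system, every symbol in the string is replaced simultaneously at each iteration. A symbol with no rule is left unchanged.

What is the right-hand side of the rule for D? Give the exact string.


Trying D -> EDD:
  Step 0: D
  Step 1: EDD
  Step 2: EEDDEDD
Matches the given result.

Answer: EDD


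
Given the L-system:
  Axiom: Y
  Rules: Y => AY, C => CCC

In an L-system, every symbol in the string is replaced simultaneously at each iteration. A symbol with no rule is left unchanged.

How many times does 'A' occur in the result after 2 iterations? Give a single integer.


Step 0: Y  (0 'A')
Step 1: AY  (1 'A')
Step 2: AAY  (2 'A')

Answer: 2


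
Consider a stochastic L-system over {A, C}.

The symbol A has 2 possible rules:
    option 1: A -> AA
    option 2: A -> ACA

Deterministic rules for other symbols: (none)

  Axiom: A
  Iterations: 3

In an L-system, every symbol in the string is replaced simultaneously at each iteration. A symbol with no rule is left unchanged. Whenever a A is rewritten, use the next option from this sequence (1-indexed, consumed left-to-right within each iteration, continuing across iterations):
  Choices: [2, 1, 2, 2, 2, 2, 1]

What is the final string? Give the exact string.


Step 0: A
Step 1: ACA  (used choices [2])
Step 2: AACACA  (used choices [1, 2])
Step 3: ACAACACACACAA  (used choices [2, 2, 2, 1])

Answer: ACAACACACACAA


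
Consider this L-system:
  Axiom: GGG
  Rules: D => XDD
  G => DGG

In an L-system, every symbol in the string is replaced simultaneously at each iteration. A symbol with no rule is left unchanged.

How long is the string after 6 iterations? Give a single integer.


Answer: 1155

Derivation:
Step 0: length = 3
Step 1: length = 9
Step 2: length = 27
Step 3: length = 75
Step 4: length = 195
Step 5: length = 483
Step 6: length = 1155


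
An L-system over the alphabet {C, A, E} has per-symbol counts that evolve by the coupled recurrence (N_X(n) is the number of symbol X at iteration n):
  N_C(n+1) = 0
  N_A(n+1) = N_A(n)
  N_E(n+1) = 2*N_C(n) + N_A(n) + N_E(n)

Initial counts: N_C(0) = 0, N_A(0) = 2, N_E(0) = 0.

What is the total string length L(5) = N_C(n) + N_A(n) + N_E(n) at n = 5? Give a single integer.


Answer: 12

Derivation:
Step 0: N_C=0, N_A=2, N_E=0, L=2
Step 1: N_C=0, N_A=2, N_E=2, L=4
Step 2: N_C=0, N_A=2, N_E=4, L=6
Step 3: N_C=0, N_A=2, N_E=6, L=8
Step 4: N_C=0, N_A=2, N_E=8, L=10
Step 5: N_C=0, N_A=2, N_E=10, L=12


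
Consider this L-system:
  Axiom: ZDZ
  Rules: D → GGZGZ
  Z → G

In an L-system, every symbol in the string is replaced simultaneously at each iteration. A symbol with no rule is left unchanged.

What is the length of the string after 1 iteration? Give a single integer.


Step 0: length = 3
Step 1: length = 7

Answer: 7


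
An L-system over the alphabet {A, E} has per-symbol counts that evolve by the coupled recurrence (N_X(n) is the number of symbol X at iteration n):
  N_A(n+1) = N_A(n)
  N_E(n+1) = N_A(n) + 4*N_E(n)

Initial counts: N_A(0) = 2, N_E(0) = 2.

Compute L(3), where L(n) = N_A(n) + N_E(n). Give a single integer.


Answer: 172

Derivation:
Step 0: N_A=2, N_E=2, L=4
Step 1: N_A=2, N_E=10, L=12
Step 2: N_A=2, N_E=42, L=44
Step 3: N_A=2, N_E=170, L=172


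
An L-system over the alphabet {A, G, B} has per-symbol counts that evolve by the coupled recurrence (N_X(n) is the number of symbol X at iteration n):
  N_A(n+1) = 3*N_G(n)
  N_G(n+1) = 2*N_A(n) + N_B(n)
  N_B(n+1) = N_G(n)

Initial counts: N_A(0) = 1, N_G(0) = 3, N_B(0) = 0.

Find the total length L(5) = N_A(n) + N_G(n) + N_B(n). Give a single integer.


Step 0: N_A=1, N_G=3, N_B=0, L=4
Step 1: N_A=9, N_G=2, N_B=3, L=14
Step 2: N_A=6, N_G=21, N_B=2, L=29
Step 3: N_A=63, N_G=14, N_B=21, L=98
Step 4: N_A=42, N_G=147, N_B=14, L=203
Step 5: N_A=441, N_G=98, N_B=147, L=686

Answer: 686


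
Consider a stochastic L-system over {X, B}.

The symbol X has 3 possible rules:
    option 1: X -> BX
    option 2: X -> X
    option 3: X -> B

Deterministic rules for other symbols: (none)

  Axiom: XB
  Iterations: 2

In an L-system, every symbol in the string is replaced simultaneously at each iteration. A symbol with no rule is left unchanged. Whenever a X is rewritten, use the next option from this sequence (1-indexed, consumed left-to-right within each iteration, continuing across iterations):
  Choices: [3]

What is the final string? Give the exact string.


Answer: BB

Derivation:
Step 0: XB
Step 1: BB  (used choices [3])
Step 2: BB  (used choices [])


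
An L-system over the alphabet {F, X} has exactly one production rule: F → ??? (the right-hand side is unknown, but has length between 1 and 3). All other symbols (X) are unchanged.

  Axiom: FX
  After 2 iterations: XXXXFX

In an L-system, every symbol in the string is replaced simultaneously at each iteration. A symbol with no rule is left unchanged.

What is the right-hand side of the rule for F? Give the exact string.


Trying F → XXF:
  Step 0: FX
  Step 1: XXFX
  Step 2: XXXXFX
Matches the given result.

Answer: XXF


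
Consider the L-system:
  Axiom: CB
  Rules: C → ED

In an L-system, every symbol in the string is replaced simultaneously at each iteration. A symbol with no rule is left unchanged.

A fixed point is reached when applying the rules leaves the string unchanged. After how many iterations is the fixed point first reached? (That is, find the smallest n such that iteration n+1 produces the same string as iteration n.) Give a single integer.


Step 0: CB
Step 1: EDB
Step 2: EDB  (unchanged — fixed point at step 1)

Answer: 1


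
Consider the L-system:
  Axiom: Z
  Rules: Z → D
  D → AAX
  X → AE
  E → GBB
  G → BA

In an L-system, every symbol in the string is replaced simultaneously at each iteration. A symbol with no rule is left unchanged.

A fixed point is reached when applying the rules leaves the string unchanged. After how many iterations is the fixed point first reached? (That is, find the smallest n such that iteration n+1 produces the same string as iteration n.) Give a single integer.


Answer: 5

Derivation:
Step 0: Z
Step 1: D
Step 2: AAX
Step 3: AAAE
Step 4: AAAGBB
Step 5: AAABABB
Step 6: AAABABB  (unchanged — fixed point at step 5)


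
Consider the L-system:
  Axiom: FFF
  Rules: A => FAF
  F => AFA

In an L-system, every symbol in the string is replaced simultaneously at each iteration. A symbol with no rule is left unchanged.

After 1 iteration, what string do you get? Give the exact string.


Step 0: FFF
Step 1: AFAAFAAFA

Answer: AFAAFAAFA


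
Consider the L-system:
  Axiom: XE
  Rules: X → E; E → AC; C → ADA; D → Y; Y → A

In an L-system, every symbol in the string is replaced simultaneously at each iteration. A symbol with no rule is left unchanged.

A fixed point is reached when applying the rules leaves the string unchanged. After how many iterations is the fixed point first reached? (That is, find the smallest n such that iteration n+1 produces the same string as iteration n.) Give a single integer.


Step 0: XE
Step 1: EAC
Step 2: ACAADA
Step 3: AADAAAYA
Step 4: AAYAAAAA
Step 5: AAAAAAAA
Step 6: AAAAAAAA  (unchanged — fixed point at step 5)

Answer: 5


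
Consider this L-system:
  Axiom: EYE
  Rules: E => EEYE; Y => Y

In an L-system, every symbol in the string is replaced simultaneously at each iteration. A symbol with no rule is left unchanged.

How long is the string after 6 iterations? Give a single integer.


Step 0: length = 3
Step 1: length = 9
Step 2: length = 27
Step 3: length = 81
Step 4: length = 243
Step 5: length = 729
Step 6: length = 2187

Answer: 2187


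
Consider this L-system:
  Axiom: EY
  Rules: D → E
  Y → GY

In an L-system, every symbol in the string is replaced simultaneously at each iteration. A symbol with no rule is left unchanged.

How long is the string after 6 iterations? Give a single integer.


Step 0: length = 2
Step 1: length = 3
Step 2: length = 4
Step 3: length = 5
Step 4: length = 6
Step 5: length = 7
Step 6: length = 8

Answer: 8


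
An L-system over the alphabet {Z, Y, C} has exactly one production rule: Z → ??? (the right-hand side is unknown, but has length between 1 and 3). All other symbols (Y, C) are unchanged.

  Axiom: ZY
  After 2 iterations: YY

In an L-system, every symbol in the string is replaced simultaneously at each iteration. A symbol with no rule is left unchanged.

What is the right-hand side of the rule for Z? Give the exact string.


Trying Z → Y:
  Step 0: ZY
  Step 1: YY
  Step 2: YY
Matches the given result.

Answer: Y


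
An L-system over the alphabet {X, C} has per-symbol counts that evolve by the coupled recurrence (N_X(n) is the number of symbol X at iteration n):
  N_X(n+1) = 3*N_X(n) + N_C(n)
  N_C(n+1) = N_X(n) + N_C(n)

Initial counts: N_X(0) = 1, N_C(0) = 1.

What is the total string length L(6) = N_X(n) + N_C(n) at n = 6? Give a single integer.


Step 0: N_X=1, N_C=1, L=2
Step 1: N_X=4, N_C=2, L=6
Step 2: N_X=14, N_C=6, L=20
Step 3: N_X=48, N_C=20, L=68
Step 4: N_X=164, N_C=68, L=232
Step 5: N_X=560, N_C=232, L=792
Step 6: N_X=1912, N_C=792, L=2704

Answer: 2704


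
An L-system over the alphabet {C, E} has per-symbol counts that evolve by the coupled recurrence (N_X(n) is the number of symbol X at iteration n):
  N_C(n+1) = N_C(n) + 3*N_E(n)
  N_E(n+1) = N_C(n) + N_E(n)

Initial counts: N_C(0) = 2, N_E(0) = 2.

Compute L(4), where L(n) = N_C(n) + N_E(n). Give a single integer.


Step 0: N_C=2, N_E=2, L=4
Step 1: N_C=8, N_E=4, L=12
Step 2: N_C=20, N_E=12, L=32
Step 3: N_C=56, N_E=32, L=88
Step 4: N_C=152, N_E=88, L=240

Answer: 240


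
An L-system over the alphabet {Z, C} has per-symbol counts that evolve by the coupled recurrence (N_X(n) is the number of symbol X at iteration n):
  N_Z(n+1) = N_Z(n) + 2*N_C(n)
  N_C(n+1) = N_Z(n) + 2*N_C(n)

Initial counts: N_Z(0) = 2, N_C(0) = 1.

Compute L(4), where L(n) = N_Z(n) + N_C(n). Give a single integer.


Answer: 216

Derivation:
Step 0: N_Z=2, N_C=1, L=3
Step 1: N_Z=4, N_C=4, L=8
Step 2: N_Z=12, N_C=12, L=24
Step 3: N_Z=36, N_C=36, L=72
Step 4: N_Z=108, N_C=108, L=216


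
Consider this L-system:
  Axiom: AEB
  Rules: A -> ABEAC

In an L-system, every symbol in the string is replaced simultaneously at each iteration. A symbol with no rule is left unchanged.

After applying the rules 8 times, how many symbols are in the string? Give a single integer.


Answer: 1023

Derivation:
Step 0: length = 3
Step 1: length = 7
Step 2: length = 15
Step 3: length = 31
Step 4: length = 63
Step 5: length = 127
Step 6: length = 255
Step 7: length = 511
Step 8: length = 1023


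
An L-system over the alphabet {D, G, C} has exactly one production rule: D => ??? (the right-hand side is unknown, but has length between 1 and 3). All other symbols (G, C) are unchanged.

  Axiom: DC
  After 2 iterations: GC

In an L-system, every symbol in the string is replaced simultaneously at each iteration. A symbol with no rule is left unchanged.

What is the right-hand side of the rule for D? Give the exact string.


Trying D => G:
  Step 0: DC
  Step 1: GC
  Step 2: GC
Matches the given result.

Answer: G


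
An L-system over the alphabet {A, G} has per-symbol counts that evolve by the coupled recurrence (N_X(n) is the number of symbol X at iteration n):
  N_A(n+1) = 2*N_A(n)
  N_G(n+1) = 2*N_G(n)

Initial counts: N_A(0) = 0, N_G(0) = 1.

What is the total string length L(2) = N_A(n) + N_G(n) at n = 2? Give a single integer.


Answer: 4

Derivation:
Step 0: N_A=0, N_G=1, L=1
Step 1: N_A=0, N_G=2, L=2
Step 2: N_A=0, N_G=4, L=4


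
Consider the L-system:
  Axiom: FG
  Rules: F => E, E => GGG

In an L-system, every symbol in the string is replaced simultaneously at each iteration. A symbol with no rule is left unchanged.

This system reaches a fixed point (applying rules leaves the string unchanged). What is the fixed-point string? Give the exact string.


Step 0: FG
Step 1: EG
Step 2: GGGG
Step 3: GGGG  (unchanged — fixed point at step 2)

Answer: GGGG


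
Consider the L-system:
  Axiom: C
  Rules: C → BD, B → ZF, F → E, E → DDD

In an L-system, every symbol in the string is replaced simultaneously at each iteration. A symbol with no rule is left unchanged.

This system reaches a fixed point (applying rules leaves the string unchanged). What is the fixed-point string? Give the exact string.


Step 0: C
Step 1: BD
Step 2: ZFD
Step 3: ZED
Step 4: ZDDDD
Step 5: ZDDDD  (unchanged — fixed point at step 4)

Answer: ZDDDD


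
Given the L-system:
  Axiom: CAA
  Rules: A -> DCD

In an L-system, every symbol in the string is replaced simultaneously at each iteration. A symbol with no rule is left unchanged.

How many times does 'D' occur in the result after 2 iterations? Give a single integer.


Step 0: CAA  (0 'D')
Step 1: CDCDDCD  (4 'D')
Step 2: CDCDDCD  (4 'D')

Answer: 4


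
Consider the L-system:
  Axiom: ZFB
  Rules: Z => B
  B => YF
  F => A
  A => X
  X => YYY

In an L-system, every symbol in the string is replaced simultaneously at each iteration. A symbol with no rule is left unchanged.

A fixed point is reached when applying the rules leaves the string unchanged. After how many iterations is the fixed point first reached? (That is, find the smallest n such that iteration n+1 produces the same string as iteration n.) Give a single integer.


Answer: 5

Derivation:
Step 0: ZFB
Step 1: BAYF
Step 2: YFXYA
Step 3: YAYYYYX
Step 4: YXYYYYYYY
Step 5: YYYYYYYYYYY
Step 6: YYYYYYYYYYY  (unchanged — fixed point at step 5)


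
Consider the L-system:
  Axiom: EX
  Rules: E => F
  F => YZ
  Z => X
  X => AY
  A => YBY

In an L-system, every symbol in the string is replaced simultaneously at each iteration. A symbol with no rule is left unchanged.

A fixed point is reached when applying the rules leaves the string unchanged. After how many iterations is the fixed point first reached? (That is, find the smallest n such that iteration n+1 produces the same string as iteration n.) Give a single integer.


Answer: 5

Derivation:
Step 0: EX
Step 1: FAY
Step 2: YZYBYY
Step 3: YXYBYY
Step 4: YAYYBYY
Step 5: YYBYYYBYY
Step 6: YYBYYYBYY  (unchanged — fixed point at step 5)


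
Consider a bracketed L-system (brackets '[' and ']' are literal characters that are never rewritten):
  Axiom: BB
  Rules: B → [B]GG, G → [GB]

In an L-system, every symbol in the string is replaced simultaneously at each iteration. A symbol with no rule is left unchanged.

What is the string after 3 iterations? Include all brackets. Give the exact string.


Step 0: BB
Step 1: [B]GG[B]GG
Step 2: [[B]GG][GB][GB][[B]GG][GB][GB]
Step 3: [[[B]GG][GB][GB]][[GB][B]GG][[GB][B]GG][[[B]GG][GB][GB]][[GB][B]GG][[GB][B]GG]

Answer: [[[B]GG][GB][GB]][[GB][B]GG][[GB][B]GG][[[B]GG][GB][GB]][[GB][B]GG][[GB][B]GG]


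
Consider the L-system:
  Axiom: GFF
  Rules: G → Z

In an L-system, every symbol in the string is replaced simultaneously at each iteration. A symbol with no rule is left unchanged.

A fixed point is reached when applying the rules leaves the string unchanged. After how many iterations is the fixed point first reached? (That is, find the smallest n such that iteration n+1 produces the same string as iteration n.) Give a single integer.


Step 0: GFF
Step 1: ZFF
Step 2: ZFF  (unchanged — fixed point at step 1)

Answer: 1


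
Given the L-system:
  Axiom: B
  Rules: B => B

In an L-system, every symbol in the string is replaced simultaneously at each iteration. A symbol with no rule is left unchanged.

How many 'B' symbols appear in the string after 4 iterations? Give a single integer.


Step 0: B  (1 'B')
Step 1: B  (1 'B')
Step 2: B  (1 'B')
Step 3: B  (1 'B')
Step 4: B  (1 'B')

Answer: 1


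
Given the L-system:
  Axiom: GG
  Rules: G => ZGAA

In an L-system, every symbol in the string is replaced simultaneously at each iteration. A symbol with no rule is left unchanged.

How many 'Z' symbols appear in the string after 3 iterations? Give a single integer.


Answer: 6

Derivation:
Step 0: GG  (0 'Z')
Step 1: ZGAAZGAA  (2 'Z')
Step 2: ZZGAAAAZZGAAAA  (4 'Z')
Step 3: ZZZGAAAAAAZZZGAAAAAA  (6 'Z')


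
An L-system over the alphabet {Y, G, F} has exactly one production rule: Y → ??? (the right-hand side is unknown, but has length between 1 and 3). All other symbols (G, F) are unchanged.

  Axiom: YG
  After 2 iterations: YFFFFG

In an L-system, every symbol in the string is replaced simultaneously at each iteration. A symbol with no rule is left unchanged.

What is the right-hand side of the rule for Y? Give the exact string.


Trying Y → YFF:
  Step 0: YG
  Step 1: YFFG
  Step 2: YFFFFG
Matches the given result.

Answer: YFF
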